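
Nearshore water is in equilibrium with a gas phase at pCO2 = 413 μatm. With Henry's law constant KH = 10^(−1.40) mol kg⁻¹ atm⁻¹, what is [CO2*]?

KH = 10^(−1.40) = 3.981×10^-2 mol kg⁻¹ atm⁻¹
[CO2*] = KH · pCO2 = 3.981×10^-2 × 413×10^-6 atm = 1.64×10^-5 mol/kg

[CO2*] = 16.4 μmol/kg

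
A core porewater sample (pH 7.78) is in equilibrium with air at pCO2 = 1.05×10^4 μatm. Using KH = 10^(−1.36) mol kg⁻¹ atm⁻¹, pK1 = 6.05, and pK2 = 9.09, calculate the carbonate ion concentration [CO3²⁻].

[CO2*] = KH · pCO2 = 10^(−1.36) × 1.05×10^4×10^-6 = 4.583×10^-4 mol/kg
α₀ = 1/(1 + K1/[H⁺] + K1K2/[H⁺]²) = 1/(1 + 10^+1.73 + 10^+0.42) = 0.01744
DIC = [CO2*]/α₀ = 4.583×10^-4 / 0.01744 = 26.28 mmol/kg
[CO3²⁻] = α₂·DIC; α₂ = 0.04588, so [CO3²⁻] = 0.04588 × 26.28 = 1.21 mmol/kg

[CO3²⁻] = 1.21 mmol/kg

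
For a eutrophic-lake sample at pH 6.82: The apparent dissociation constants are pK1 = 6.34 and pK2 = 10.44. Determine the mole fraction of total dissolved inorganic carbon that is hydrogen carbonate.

α₁ = 0.751

α₁ = 1 / (1 + [H⁺]/K1 + K2/[H⁺]) = 1 / (1 + 10^-0.48 + 10^-3.62)
   = 1 / (1 + 0.33113 + 0.00023988) = 1/1.3314 = 0.7511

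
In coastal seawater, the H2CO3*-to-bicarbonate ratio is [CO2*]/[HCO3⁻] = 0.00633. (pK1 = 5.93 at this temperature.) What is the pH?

From K1 = [H⁺][HCO3⁻]/[CO2*]:  pH = pK1 − log₁₀([CO2*]/[HCO3⁻])
log₁₀(0.00633) = -2.199
pH = 5.93 − (-2.199) = 8.13

pH = 8.13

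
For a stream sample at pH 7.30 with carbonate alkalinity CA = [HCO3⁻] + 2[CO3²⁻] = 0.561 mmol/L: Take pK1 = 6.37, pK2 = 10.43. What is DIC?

CA = [HCO3⁻] + 2[CO3²⁻] = (α₁ + 2α₂)·DIC
At pH 7.30: [H⁺]/K1 = 10^-0.93 = 0.11749, K2/[H⁺] = 10^-3.13 = 0.00074131
α₁ = 1/(1 + 0.11749 + 0.00074131) = 1/1.1182 = 0.8943; α₂ = α₁·K2/[H⁺] = 0.0006629
α₁ + 2α₂ = 0.8956
DIC = CA / (α₁ + 2α₂) = 0.561 / 0.8956 = 0.626 mmol/L

DIC = 0.626 mmol/L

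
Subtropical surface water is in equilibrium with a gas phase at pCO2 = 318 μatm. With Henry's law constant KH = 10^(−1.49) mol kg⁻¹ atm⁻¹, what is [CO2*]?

KH = 10^(−1.49) = 3.236×10^-2 mol kg⁻¹ atm⁻¹
[CO2*] = KH · pCO2 = 3.236×10^-2 × 318×10^-6 atm = 1.03×10^-5 mol/kg

[CO2*] = 10.3 μmol/kg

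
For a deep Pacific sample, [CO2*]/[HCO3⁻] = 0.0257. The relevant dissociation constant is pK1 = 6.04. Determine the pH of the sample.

From K1 = [H⁺][HCO3⁻]/[CO2*]:  pH = pK1 − log₁₀([CO2*]/[HCO3⁻])
log₁₀(0.0257) = -1.590
pH = 6.04 − (-1.590) = 7.63

pH = 7.63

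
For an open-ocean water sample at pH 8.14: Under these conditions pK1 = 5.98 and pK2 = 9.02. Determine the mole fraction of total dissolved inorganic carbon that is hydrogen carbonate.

α₁ = 0.878

α₁ = 1 / (1 + [H⁺]/K1 + K2/[H⁺]) = 1 / (1 + 10^-2.16 + 10^-0.88)
   = 1 / (1 + 0.0069183 + 0.13183) = 1/1.1387 = 0.8782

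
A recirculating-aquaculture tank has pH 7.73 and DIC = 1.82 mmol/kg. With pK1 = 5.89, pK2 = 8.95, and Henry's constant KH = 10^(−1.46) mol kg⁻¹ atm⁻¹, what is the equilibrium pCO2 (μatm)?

pCO2 = 706 μatm

α₀ = 1 / (1 + K1/[H⁺] + K1K2/[H⁺]²) = 1 / (1 + 10^+1.84 + 10^+0.62)
   = 1 / (1 + 69.183 + 4.1687) = 1/74.352 = 0.01345
[CO2*] = α₀ × DIC = 0.01345 × 1.82 = 0.02448 mmol/kg
pCO2 = [CO2*]/KH = 2.448×10^-5 / 3.467×10^-2 = 706 μatm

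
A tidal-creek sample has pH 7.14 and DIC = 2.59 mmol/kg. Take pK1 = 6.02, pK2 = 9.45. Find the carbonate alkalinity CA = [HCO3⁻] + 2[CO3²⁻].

CA = 2.42 mmol/kg

CA = [HCO3⁻] + 2[CO3²⁻] = (α₁ + 2α₂)·DIC
At pH 7.14: [H⁺]/K1 = 10^-1.12 = 0.075858, K2/[H⁺] = 10^-2.31 = 0.0048978
α₁ = 1/(1 + 0.075858 + 0.0048978) = 1/1.0808 = 0.9253; α₂ = α₁·K2/[H⁺] = 0.004532
α₁ + 2α₂ = 0.9343
CA = 0.9343 × 2.59 = 2.42 mmol/kg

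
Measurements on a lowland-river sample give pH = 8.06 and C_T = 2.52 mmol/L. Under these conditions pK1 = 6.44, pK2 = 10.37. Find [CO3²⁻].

α₂ = 1 / (1 + [H⁺]/K2 + [H⁺]²/(K1K2)) = 1 / (1 + 10^+2.31 + 10^+0.69)
   = 1 / (1 + 204.17 + 4.8978) = 1/210.07 = 0.004760
[CO3²⁻] = α₂ × DIC = 0.004760 × 2.52 = 0.0120 mmol/L = 12.0 μmol/L

[CO3²⁻] = 12.0 μmol/L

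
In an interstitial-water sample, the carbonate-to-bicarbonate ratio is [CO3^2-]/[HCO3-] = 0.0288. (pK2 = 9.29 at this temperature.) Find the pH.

pH = 7.75

From K2 = [H⁺][CO3^2-]/[HCO3-]:  pH = pK2 + log₁₀([CO3^2-]/[HCO3-])
log₁₀(0.0288) = -1.541
pH = 9.29 + (-1.541) = 7.75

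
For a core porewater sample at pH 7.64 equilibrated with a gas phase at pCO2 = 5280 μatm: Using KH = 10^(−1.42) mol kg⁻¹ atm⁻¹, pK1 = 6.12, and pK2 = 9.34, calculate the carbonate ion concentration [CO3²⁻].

[CO2*] = KH · pCO2 = 10^(−1.42) × 5280×10^-6 = 2.007×10^-4 mol/kg
α₀ = 1/(1 + K1/[H⁺] + K1K2/[H⁺]²) = 1/(1 + 10^+1.52 + 10^-0.18) = 0.02876
DIC = [CO2*]/α₀ = 2.007×10^-4 / 0.02876 = 6.980 mmol/kg
[CO3²⁻] = α₂·DIC; α₂ = 0.01900, so [CO3²⁻] = 0.01900 × 6.980 = 0.133 mmol/kg

[CO3²⁻] = 0.133 mmol/kg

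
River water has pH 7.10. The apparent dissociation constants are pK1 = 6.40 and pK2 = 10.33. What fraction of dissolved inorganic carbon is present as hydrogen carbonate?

α₁ = 1 / (1 + [H⁺]/K1 + K2/[H⁺]) = 1 / (1 + 10^-0.70 + 10^-3.23)
   = 1 / (1 + 0.19953 + 0.00058884) = 1/1.2001 = 0.8333

α₁ = 0.833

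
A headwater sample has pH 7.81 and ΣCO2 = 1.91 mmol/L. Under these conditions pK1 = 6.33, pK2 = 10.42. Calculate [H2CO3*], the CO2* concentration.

α₀ = 1 / (1 + K1/[H⁺] + K1K2/[H⁺]²) = 1 / (1 + 10^+1.48 + 10^-1.13)
   = 1 / (1 + 30.200 + 0.074131) = 1/31.274 = 0.03198
[CO2*] = α₀ × DIC = 0.03198 × 1.91 = 0.0611 mmol/L

[CO2*] = 0.0611 mmol/L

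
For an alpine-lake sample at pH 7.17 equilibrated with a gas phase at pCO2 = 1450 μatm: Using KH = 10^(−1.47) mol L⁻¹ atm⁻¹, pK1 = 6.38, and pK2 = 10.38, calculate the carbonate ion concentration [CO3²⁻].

[CO2*] = KH · pCO2 = 10^(−1.47) × 1450×10^-6 = 4.913×10^-5 mol/L
α₀ = 1/(1 + K1/[H⁺] + K1K2/[H⁺]²) = 1/(1 + 10^+0.79 + 10^-2.42) = 0.1395
DIC = [CO2*]/α₀ = 4.913×10^-5 / 0.1395 = 0.3523 mmol/L
[CO3²⁻] = α₂·DIC; α₂ = 0.0005303, so [CO3²⁻] = 0.0005303 × 0.3523 = 0.000187 mmol/L = 0.187 μmol/L

[CO3²⁻] = 0.187 μmol/L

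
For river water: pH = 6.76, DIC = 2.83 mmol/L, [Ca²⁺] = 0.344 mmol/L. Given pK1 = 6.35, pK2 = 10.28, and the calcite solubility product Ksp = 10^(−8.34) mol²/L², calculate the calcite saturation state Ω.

Ω = 0.0463

α₂ = 1 / (1 + [H⁺]/K2 + [H⁺]²/(K1K2)) = 1 / (1 + 10^+3.52 + 10^+3.11)
   = 1 / (1 + 3311.3 + 1288.2) = 1/4600.6 = 0.0002174
[CO3²⁻] = α₂ × DIC = 0.0002174 × 2.83 = 0.0006151 mmol/L = 0.6151 μmol/L
Ksp = 10^(−8.34) = 4.571×10^-9
Ω = [Ca²⁺][CO3²⁻]/Ksp = (0.344×10^-3)(6.151×10^-7) / 4.571×10^-9 = 0.0463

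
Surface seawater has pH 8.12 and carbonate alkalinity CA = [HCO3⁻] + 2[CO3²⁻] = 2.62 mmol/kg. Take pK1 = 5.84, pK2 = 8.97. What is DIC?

CA = [HCO3⁻] + 2[CO3²⁻] = (α₁ + 2α₂)·DIC
At pH 8.12: [H⁺]/K1 = 10^-2.28 = 0.0052481, K2/[H⁺] = 10^-0.85 = 0.14125
α₁ = 1/(1 + 0.0052481 + 0.14125) = 1/1.1465 = 0.8722; α₂ = α₁·K2/[H⁺] = 0.1232
α₁ + 2α₂ = 1.1186
DIC = CA / (α₁ + 2α₂) = 2.62 / 1.1186 = 2.34 mmol/kg

DIC = 2.34 mmol/kg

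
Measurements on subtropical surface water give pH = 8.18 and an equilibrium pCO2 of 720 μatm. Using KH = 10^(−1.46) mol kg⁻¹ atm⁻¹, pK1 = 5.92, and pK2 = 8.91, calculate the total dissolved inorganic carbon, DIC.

DIC = 5.41 mmol/kg

[CO2*] = KH · pCO2 = 10^(−1.46) × 720×10^-6 = 2.497×10^-5 mol/kg
α₀ = 1/(1 + K1/[H⁺] + K1K2/[H⁺]²) = 1/(1 + 10^+2.26 + 10^+1.53) = 0.004611
DIC = [CO2*]/α₀ = 2.497×10^-5 / 0.004611 = 5.41 mmol/kg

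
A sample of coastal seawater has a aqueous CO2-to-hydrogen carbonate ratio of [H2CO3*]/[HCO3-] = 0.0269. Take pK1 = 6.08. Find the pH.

From K1 = [H⁺][HCO3-]/[H2CO3*]:  pH = pK1 − log₁₀([H2CO3*]/[HCO3-])
log₁₀(0.0269) = -1.570
pH = 6.08 − (-1.570) = 7.65

pH = 7.65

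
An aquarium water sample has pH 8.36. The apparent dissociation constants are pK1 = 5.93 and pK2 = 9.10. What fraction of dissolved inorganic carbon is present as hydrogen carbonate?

α₁ = 1 / (1 + [H⁺]/K1 + K2/[H⁺]) = 1 / (1 + 10^-2.43 + 10^-0.74)
   = 1 / (1 + 0.0037154 + 0.18197) = 1/1.1857 = 0.8434

α₁ = 0.843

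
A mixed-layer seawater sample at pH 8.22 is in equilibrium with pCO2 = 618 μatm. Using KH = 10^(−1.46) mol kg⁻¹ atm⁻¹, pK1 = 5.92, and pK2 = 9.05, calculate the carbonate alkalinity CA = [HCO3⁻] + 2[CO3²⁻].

[CO2*] = KH · pCO2 = 10^(−1.46) × 618×10^-6 = 2.143×10^-5 mol/kg
α₀ = 1/(1 + K1/[H⁺] + K1K2/[H⁺]²) = 1/(1 + 10^+2.30 + 10^+1.47) = 0.004347
DIC = [CO2*]/α₀ = 2.143×10^-5 / 0.004347 = 4.929 mmol/kg
CA = (α₁ + 2α₂)·DIC = (0.8674 + 2×0.1283) × 4.929 = 5.54 mmol/kg

CA = 5.54 mmol/kg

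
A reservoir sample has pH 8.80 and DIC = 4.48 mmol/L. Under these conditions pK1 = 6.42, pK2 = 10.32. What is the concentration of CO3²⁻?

α₂ = 1 / (1 + [H⁺]/K2 + [H⁺]²/(K1K2)) = 1 / (1 + 10^+1.52 + 10^-0.86)
   = 1 / (1 + 33.113 + 0.13804) = 1/34.251 = 0.02920
[CO3²⁻] = α₂ × DIC = 0.02920 × 4.48 = 0.131 mmol/L

[CO3²⁻] = 0.131 mmol/L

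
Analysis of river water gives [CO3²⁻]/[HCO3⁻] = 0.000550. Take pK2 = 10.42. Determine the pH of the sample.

pH = 7.16

From K2 = [H⁺][CO3²⁻]/[HCO3⁻]:  pH = pK2 + log₁₀([CO3²⁻]/[HCO3⁻])
log₁₀(0.000550) = -3.260
pH = 10.42 + (-3.260) = 7.16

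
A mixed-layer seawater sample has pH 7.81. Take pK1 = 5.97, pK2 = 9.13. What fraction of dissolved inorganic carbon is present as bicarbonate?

α₁ = 1 / (1 + [H⁺]/K1 + K2/[H⁺]) = 1 / (1 + 10^-1.84 + 10^-1.32)
   = 1 / (1 + 0.014454 + 0.047863) = 1/1.0623 = 0.9413

α₁ = 0.941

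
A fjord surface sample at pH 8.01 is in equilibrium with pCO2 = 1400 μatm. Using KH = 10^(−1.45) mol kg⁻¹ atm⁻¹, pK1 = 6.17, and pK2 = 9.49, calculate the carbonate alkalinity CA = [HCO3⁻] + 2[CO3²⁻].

CA = 3.66 mmol/kg

[CO2*] = KH · pCO2 = 10^(−1.45) × 1400×10^-6 = 4.967×10^-5 mol/kg
α₀ = 1/(1 + K1/[H⁺] + K1K2/[H⁺]²) = 1/(1 + 10^+1.84 + 10^+0.36) = 0.01380
DIC = [CO2*]/α₀ = 4.967×10^-5 / 0.01380 = 3.600 mmol/kg
CA = (α₁ + 2α₂)·DIC = (0.9546 + 2×0.03161) × 3.600 = 3.66 mmol/kg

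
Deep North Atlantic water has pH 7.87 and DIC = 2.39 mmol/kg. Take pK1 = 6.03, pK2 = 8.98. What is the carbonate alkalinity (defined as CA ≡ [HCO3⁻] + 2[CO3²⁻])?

CA = [HCO3⁻] + 2[CO3²⁻] = (α₁ + 2α₂)·DIC
At pH 7.87: [H⁺]/K1 = 10^-1.84 = 0.014454, K2/[H⁺] = 10^-1.11 = 0.077625
α₁ = 1/(1 + 0.014454 + 0.077625) = 1/1.0921 = 0.9157; α₂ = α₁·K2/[H⁺] = 0.07108
α₁ + 2α₂ = 1.0578
CA = 1.0578 × 2.39 = 2.53 mmol/kg

CA = 2.53 mmol/kg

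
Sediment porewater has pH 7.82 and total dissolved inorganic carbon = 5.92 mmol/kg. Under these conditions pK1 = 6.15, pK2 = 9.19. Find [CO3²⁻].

[CO3²⁻] = 0.237 mmol/kg

α₂ = 1 / (1 + [H⁺]/K2 + [H⁺]²/(K1K2)) = 1 / (1 + 10^+1.37 + 10^-0.30)
   = 1 / (1 + 23.442 + 0.50119) = 1/24.943 = 0.04009
[CO3²⁻] = α₂ × DIC = 0.04009 × 5.92 = 0.237 mmol/kg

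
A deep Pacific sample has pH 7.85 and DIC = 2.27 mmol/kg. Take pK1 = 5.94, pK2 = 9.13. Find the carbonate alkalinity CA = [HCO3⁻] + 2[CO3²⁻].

CA = 2.36 mmol/kg

CA = [HCO3⁻] + 2[CO3²⁻] = (α₁ + 2α₂)·DIC
At pH 7.85: [H⁺]/K1 = 10^-1.91 = 0.012303, K2/[H⁺] = 10^-1.28 = 0.052481
α₁ = 1/(1 + 0.012303 + 0.052481) = 1/1.0648 = 0.9392; α₂ = α₁·K2/[H⁺] = 0.04929
α₁ + 2α₂ = 1.0377
CA = 1.0377 × 2.27 = 2.36 mmol/kg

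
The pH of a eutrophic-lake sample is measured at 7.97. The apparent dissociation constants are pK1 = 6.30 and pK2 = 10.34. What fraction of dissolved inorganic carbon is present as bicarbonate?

α₁ = 1 / (1 + [H⁺]/K1 + K2/[H⁺]) = 1 / (1 + 10^-1.67 + 10^-2.37)
   = 1 / (1 + 0.021380 + 0.0042658) = 1/1.0256 = 0.9750

α₁ = 0.975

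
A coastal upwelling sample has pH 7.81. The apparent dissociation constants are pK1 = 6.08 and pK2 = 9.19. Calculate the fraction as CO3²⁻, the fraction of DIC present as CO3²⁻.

α₂ = 0.0393

α₂ = 1 / (1 + [H⁺]/K2 + [H⁺]²/(K1K2)) = 1 / (1 + 10^+1.38 + 10^-0.35)
   = 1 / (1 + 23.988 + 0.44668) = 1/25.435 = 0.03932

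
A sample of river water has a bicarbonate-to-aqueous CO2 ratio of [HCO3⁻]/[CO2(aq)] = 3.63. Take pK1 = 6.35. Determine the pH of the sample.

From K1 = [H⁺][HCO3⁻]/[CO2(aq)]:  pH = pK1 + log₁₀([HCO3⁻]/[CO2(aq)])
log₁₀(3.63) = +0.560
pH = 6.35 + (+0.560) = 6.91

pH = 6.91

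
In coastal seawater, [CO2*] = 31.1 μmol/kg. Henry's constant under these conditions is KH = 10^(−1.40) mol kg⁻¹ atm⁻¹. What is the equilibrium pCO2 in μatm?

KH = 10^(−1.40) = 3.981×10^-2 mol kg⁻¹ atm⁻¹
pCO2 = [CO2*]/KH = 31.1×10^-6 / 3.981×10^-2 = 7.81×10^-4 atm = 781 μatm

pCO2 = 781 μatm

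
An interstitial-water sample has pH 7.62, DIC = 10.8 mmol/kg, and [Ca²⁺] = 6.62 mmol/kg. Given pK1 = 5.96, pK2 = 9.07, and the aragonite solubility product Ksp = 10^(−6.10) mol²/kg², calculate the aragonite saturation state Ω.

Ω = 3.02

α₂ = 1 / (1 + [H⁺]/K2 + [H⁺]²/(K1K2)) = 1 / (1 + 10^+1.45 + 10^-0.21)
   = 1 / (1 + 28.184 + 0.61660) = 1/29.800 = 0.03356
[CO3²⁻] = α₂ × DIC = 0.03356 × 10.8 = 0.3624 mmol/kg
Ksp = 10^(−6.10) = 7.943×10^-7
Ω = [Ca²⁺][CO3²⁻]/Ksp = (6.62×10^-3)(3.624×10^-4) / 7.943×10^-7 = 3.02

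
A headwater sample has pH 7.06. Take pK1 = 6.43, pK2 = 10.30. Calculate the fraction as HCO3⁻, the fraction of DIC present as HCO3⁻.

α₁ = 0.810

α₁ = 1 / (1 + [H⁺]/K1 + K2/[H⁺]) = 1 / (1 + 10^-0.63 + 10^-3.24)
   = 1 / (1 + 0.23442 + 0.00057544) = 1/1.2350 = 0.8097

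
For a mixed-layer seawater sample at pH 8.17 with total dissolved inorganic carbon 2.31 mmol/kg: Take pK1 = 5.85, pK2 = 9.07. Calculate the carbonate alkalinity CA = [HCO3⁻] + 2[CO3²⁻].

CA = [HCO3⁻] + 2[CO3²⁻] = (α₁ + 2α₂)·DIC
At pH 8.17: [H⁺]/K1 = 10^-2.32 = 0.0047863, K2/[H⁺] = 10^-0.90 = 0.12589
α₁ = 1/(1 + 0.0047863 + 0.12589) = 1/1.1307 = 0.8844; α₂ = α₁·K2/[H⁺] = 0.1113
α₁ + 2α₂ = 1.1071
CA = 1.1071 × 2.31 = 2.56 mmol/kg

CA = 2.56 mmol/kg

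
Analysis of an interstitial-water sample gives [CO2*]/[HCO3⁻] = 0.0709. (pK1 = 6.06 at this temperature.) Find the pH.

pH = 7.21

From K1 = [H⁺][HCO3⁻]/[CO2*]:  pH = pK1 − log₁₀([CO2*]/[HCO3⁻])
log₁₀(0.0709) = -1.149
pH = 6.06 − (-1.149) = 7.21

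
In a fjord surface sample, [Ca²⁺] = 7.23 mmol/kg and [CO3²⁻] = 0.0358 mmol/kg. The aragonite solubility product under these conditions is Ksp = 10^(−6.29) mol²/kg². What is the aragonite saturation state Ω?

Ksp = 10^(−6.29) = 5.129×10^-7
Ω = [Ca²⁺][CO3²⁻]/Ksp = (7.23×10^-3)(0.0358×10^-3) / 5.129×10^-7 = 0.505

Ω = 0.505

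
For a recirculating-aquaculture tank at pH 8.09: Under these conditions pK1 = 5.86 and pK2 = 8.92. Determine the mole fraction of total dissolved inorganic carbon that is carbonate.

α₂ = 1 / (1 + [H⁺]/K2 + [H⁺]²/(K1K2)) = 1 / (1 + 10^+0.83 + 10^-1.40)
   = 1 / (1 + 6.7608 + 0.039811) = 1/7.8006 = 0.1282

α₂ = 0.128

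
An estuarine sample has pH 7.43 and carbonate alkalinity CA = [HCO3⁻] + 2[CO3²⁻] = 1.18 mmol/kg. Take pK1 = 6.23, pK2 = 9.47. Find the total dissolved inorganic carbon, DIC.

DIC = 1.24 mmol/kg

CA = [HCO3⁻] + 2[CO3²⁻] = (α₁ + 2α₂)·DIC
At pH 7.43: [H⁺]/K1 = 10^-1.20 = 0.063096, K2/[H⁺] = 10^-2.04 = 0.0091201
α₁ = 1/(1 + 0.063096 + 0.0091201) = 1/1.0722 = 0.9326; α₂ = α₁·K2/[H⁺] = 0.008506
α₁ + 2α₂ = 0.9497
DIC = CA / (α₁ + 2α₂) = 1.18 / 0.9497 = 1.24 mmol/kg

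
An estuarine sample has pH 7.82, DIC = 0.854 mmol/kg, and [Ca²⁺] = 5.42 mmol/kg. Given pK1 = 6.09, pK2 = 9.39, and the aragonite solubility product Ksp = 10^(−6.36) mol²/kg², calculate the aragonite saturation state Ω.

Ω = 0.273

α₂ = 1 / (1 + [H⁺]/K2 + [H⁺]²/(K1K2)) = 1 / (1 + 10^+1.57 + 10^-0.16)
   = 1 / (1 + 37.154 + 0.69183) = 1/38.845 = 0.02574
[CO3²⁻] = α₂ × DIC = 0.02574 × 0.854 = 0.02198 mmol/kg
Ksp = 10^(−6.36) = 4.365×10^-7
Ω = [Ca²⁺][CO3²⁻]/Ksp = (5.42×10^-3)(2.198×10^-5) / 4.365×10^-7 = 0.273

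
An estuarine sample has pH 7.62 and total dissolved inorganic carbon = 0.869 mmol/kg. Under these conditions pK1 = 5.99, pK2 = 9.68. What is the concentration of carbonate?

α₂ = 1 / (1 + [H⁺]/K2 + [H⁺]²/(K1K2)) = 1 / (1 + 10^+2.06 + 10^+0.43)
   = 1 / (1 + 114.82 + 2.6915) = 1/118.51 = 0.008438
[CO3²⁻] = α₂ × DIC = 0.008438 × 0.869 = 0.00733 mmol/kg = 7.33 μmol/kg

[CO3²⁻] = 7.33 μmol/kg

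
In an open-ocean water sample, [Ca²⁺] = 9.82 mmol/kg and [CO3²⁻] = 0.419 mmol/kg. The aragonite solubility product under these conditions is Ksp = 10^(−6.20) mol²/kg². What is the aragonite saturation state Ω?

Ω = 6.52

Ksp = 10^(−6.20) = 6.310×10^-7
Ω = [Ca²⁺][CO3²⁻]/Ksp = (9.82×10^-3)(0.419×10^-3) / 6.310×10^-7 = 6.52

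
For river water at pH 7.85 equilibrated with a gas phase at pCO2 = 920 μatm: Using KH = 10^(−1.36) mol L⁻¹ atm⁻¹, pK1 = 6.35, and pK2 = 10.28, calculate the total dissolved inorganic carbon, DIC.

[CO2*] = KH · pCO2 = 10^(−1.36) × 920×10^-6 = 4.016×10^-5 mol/L
α₀ = 1/(1 + K1/[H⁺] + K1K2/[H⁺]²) = 1/(1 + 10^+1.50 + 10^-0.93) = 0.03054
DIC = [CO2*]/α₀ = 4.016×10^-5 / 0.03054 = 1.31 mmol/L

DIC = 1.31 mmol/L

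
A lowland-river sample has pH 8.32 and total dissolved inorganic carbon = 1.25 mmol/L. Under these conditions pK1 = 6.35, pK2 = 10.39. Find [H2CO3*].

α₀ = 1 / (1 + K1/[H⁺] + K1K2/[H⁺]²) = 1 / (1 + 10^+1.97 + 10^-0.10)
   = 1 / (1 + 93.325 + 0.79433) = 1/95.120 = 0.01051
[CO2*] = α₀ × DIC = 0.01051 × 1.25 = 0.0131 mmol/L = 13.1 μmol/L

[CO2*] = 13.1 μmol/L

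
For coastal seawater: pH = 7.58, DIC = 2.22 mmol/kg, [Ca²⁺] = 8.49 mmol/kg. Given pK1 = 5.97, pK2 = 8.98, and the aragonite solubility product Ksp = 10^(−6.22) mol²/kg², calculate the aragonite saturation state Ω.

α₂ = 1 / (1 + [H⁺]/K2 + [H⁺]²/(K1K2)) = 1 / (1 + 10^+1.40 + 10^-0.21)
   = 1 / (1 + 25.119 + 0.61660) = 1/26.735 = 0.03740
[CO3²⁻] = α₂ × DIC = 0.03740 × 2.22 = 0.08304 mmol/kg
Ksp = 10^(−6.22) = 6.026×10^-7
Ω = [Ca²⁺][CO3²⁻]/Ksp = (8.49×10^-3)(8.304×10^-5) / 6.026×10^-7 = 1.17

Ω = 1.17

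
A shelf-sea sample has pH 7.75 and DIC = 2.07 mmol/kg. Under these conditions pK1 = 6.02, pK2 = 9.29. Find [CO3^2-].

α₂ = 1 / (1 + [H⁺]/K2 + [H⁺]²/(K1K2)) = 1 / (1 + 10^+1.54 + 10^-0.19)
   = 1 / (1 + 34.674 + 0.64565) = 1/36.319 = 0.02753
[CO3²⁻] = α₂ × DIC = 0.02753 × 2.07 = 0.0570 mmol/kg

[CO3²⁻] = 0.0570 mmol/kg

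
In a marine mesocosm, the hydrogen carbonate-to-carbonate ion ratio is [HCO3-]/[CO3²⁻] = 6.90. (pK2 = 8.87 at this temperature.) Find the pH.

pH = 8.03

From K2 = [H⁺][CO3²⁻]/[HCO3-]:  pH = pK2 − log₁₀([HCO3-]/[CO3²⁻])
log₁₀(6.90) = +0.839
pH = 8.87 − (+0.839) = 8.03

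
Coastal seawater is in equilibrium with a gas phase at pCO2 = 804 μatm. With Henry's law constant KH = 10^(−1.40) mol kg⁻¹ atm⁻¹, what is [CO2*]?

KH = 10^(−1.40) = 3.981×10^-2 mol kg⁻¹ atm⁻¹
[CO2*] = KH · pCO2 = 3.981×10^-2 × 804×10^-6 atm = 3.20×10^-5 mol/kg

[CO2*] = 32.0 μmol/kg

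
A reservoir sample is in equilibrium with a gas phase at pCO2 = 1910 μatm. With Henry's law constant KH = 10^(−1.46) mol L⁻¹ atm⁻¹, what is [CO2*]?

KH = 10^(−1.46) = 3.467×10^-2 mol L⁻¹ atm⁻¹
[CO2*] = KH · pCO2 = 3.467×10^-2 × 1910×10^-6 atm = 6.62×10^-5 mol/L

[CO2*] = 66.2 μmol/L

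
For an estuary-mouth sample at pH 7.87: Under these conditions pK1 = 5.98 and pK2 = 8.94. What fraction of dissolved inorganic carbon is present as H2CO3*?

α₀ = 1 / (1 + K1/[H⁺] + K1K2/[H⁺]²) = 1 / (1 + 10^+1.89 + 10^+0.82)
   = 1 / (1 + 77.625 + 6.6069) = 1/85.232 = 0.01173

α₀ = 0.0117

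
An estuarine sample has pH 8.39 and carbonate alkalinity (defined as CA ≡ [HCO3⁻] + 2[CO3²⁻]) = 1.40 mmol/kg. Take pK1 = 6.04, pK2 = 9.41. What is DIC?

DIC = 1.29 mmol/kg

CA = [HCO3⁻] + 2[CO3²⁻] = (α₁ + 2α₂)·DIC
At pH 8.39: [H⁺]/K1 = 10^-2.35 = 0.0044668, K2/[H⁺] = 10^-1.02 = 0.095499
α₁ = 1/(1 + 0.0044668 + 0.095499) = 1/1.1000 = 0.9091; α₂ = α₁·K2/[H⁺] = 0.08682
α₁ + 2α₂ = 1.0828
DIC = CA / (α₁ + 2α₂) = 1.40 / 1.0828 = 1.29 mmol/kg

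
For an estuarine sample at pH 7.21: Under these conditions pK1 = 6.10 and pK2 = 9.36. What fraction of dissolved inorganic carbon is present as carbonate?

α₂ = 1 / (1 + [H⁺]/K2 + [H⁺]²/(K1K2)) = 1 / (1 + 10^+2.15 + 10^+1.04)
   = 1 / (1 + 141.25 + 10.965) = 1/153.22 = 0.006527

α₂ = 0.00653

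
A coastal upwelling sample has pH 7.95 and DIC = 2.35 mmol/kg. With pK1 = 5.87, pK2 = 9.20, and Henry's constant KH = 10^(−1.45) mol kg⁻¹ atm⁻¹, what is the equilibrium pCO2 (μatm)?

pCO2 = 517 μatm

α₀ = 1 / (1 + K1/[H⁺] + K1K2/[H⁺]²) = 1 / (1 + 10^+2.08 + 10^+0.83)
   = 1 / (1 + 120.23 + 6.7608) = 1/127.99 = 0.007813
[CO2*] = α₀ × DIC = 0.007813 × 2.35 = 0.01836 mmol/kg = 18.36 μmol/kg
pCO2 = [CO2*]/KH = 1.836×10^-5 / 3.548×10^-2 = 517 μatm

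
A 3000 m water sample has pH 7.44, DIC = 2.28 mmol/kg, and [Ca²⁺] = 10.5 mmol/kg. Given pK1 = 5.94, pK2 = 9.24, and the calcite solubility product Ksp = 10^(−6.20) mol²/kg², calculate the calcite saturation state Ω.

Ω = 0.574

α₂ = 1 / (1 + [H⁺]/K2 + [H⁺]²/(K1K2)) = 1 / (1 + 10^+1.80 + 10^+0.30)
   = 1 / (1 + 63.096 + 1.9953) = 1/66.091 = 0.01513
[CO3²⁻] = α₂ × DIC = 0.01513 × 2.28 = 0.03450 mmol/kg
Ksp = 10^(−6.20) = 6.310×10^-7
Ω = [Ca²⁺][CO3²⁻]/Ksp = (10.5×10^-3)(3.450×10^-5) / 6.310×10^-7 = 0.574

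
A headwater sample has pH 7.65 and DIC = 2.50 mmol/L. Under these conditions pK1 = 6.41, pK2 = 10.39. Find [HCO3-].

α₁ = 1 / (1 + [H⁺]/K1 + K2/[H⁺]) = 1 / (1 + 10^-1.24 + 10^-2.74)
   = 1 / (1 + 0.057544 + 0.0018197) = 1/1.0594 = 0.9440
[HCO3⁻] = α₁ × DIC = 0.9440 × 2.50 = 2.36 mmol/L

[HCO3⁻] = 2.36 mmol/L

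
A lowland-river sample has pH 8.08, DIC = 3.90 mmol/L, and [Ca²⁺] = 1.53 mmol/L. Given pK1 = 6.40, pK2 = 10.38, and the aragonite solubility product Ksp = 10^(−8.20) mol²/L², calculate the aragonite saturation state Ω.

α₂ = 1 / (1 + [H⁺]/K2 + [H⁺]²/(K1K2)) = 1 / (1 + 10^+2.30 + 10^+0.62)
   = 1 / (1 + 199.53 + 4.1687) = 1/204.69 = 0.004885
[CO3²⁻] = α₂ × DIC = 0.004885 × 3.90 = 0.01905 mmol/L = 19.05 μmol/L
Ksp = 10^(−8.20) = 6.310×10^-9
Ω = [Ca²⁺][CO3²⁻]/Ksp = (1.53×10^-3)(1.905×10^-5) / 6.310×10^-9 = 4.62

Ω = 4.62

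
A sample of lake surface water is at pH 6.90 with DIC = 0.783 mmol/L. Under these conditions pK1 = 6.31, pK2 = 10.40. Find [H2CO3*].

α₀ = 1 / (1 + K1/[H⁺] + K1K2/[H⁺]²) = 1 / (1 + 10^+0.59 + 10^-2.91)
   = 1 / (1 + 3.8905 + 0.0012303) = 1/4.8917 = 0.2044
[CO2*] = α₀ × DIC = 0.2044 × 0.783 = 0.160 mmol/L

[CO2*] = 0.160 mmol/L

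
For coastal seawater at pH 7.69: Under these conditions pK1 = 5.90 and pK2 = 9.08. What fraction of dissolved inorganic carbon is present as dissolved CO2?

α₀ = 1 / (1 + K1/[H⁺] + K1K2/[H⁺]²) = 1 / (1 + 10^+1.79 + 10^+0.40)
   = 1 / (1 + 61.660 + 2.5119) = 1/65.171 = 0.01534

α₀ = 0.0153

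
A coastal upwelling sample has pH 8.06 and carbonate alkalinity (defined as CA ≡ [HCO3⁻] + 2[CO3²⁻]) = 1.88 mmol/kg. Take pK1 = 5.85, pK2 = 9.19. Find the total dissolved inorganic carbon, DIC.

DIC = 1.77 mmol/kg

CA = [HCO3⁻] + 2[CO3²⁻] = (α₁ + 2α₂)·DIC
At pH 8.06: [H⁺]/K1 = 10^-2.21 = 0.0061660, K2/[H⁺] = 10^-1.13 = 0.074131
α₁ = 1/(1 + 0.0061660 + 0.074131) = 1/1.0803 = 0.9257; α₂ = α₁·K2/[H⁺] = 0.06862
α₁ + 2α₂ = 1.0629
DIC = CA / (α₁ + 2α₂) = 1.88 / 1.0629 = 1.77 mmol/kg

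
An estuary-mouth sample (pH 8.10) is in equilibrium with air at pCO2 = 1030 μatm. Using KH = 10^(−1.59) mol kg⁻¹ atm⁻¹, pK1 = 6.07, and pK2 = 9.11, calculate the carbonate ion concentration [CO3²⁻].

[CO3²⁻] = 0.277 mmol/kg

[CO2*] = KH · pCO2 = 10^(−1.59) × 1030×10^-6 = 2.648×10^-5 mol/kg
α₀ = 1/(1 + K1/[H⁺] + K1K2/[H⁺]²) = 1/(1 + 10^+2.03 + 10^+1.02) = 0.008430
DIC = [CO2*]/α₀ = 2.648×10^-5 / 0.008430 = 3.141 mmol/kg
[CO3²⁻] = α₂·DIC; α₂ = 0.08827, so [CO3²⁻] = 0.08827 × 3.141 = 0.277 mmol/kg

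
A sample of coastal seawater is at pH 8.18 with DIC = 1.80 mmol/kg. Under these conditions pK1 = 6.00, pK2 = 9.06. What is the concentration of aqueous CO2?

α₀ = 1 / (1 + K1/[H⁺] + K1K2/[H⁺]²) = 1 / (1 + 10^+2.18 + 10^+1.30)
   = 1 / (1 + 151.36 + 19.953) = 1/172.31 = 0.005804
[CO2*] = α₀ × DIC = 0.005804 × 1.80 = 0.0104 mmol/kg = 10.4 μmol/kg

[CO2*] = 10.4 μmol/kg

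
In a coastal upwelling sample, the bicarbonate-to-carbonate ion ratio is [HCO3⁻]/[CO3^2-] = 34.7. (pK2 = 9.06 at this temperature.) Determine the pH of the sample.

pH = 7.52

From K2 = [H⁺][CO3^2-]/[HCO3⁻]:  pH = pK2 − log₁₀([HCO3⁻]/[CO3^2-])
log₁₀(34.7) = +1.540
pH = 9.06 − (+1.540) = 7.52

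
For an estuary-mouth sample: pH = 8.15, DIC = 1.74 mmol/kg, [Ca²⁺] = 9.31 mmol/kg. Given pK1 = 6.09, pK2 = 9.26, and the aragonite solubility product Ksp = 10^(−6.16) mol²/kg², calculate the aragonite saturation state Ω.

α₂ = 1 / (1 + [H⁺]/K2 + [H⁺]²/(K1K2)) = 1 / (1 + 10^+1.11 + 10^-0.95)
   = 1 / (1 + 12.882 + 0.11220) = 1/13.995 = 0.07146
[CO3²⁻] = α₂ × DIC = 0.07146 × 1.74 = 0.1243 mmol/kg
Ksp = 10^(−6.16) = 6.918×10^-7
Ω = [Ca²⁺][CO3²⁻]/Ksp = (9.31×10^-3)(1.243×10^-4) / 6.918×10^-7 = 1.67

Ω = 1.67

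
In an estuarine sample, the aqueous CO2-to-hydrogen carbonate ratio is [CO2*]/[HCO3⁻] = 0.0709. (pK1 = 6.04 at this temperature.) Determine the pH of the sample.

pH = 7.19

From K1 = [H⁺][HCO3⁻]/[CO2*]:  pH = pK1 − log₁₀([CO2*]/[HCO3⁻])
log₁₀(0.0709) = -1.149
pH = 6.04 − (-1.149) = 7.19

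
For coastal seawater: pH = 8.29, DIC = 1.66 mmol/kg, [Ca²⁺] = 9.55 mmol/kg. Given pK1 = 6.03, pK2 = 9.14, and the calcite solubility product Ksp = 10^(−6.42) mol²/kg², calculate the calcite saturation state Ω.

α₂ = 1 / (1 + [H⁺]/K2 + [H⁺]²/(K1K2)) = 1 / (1 + 10^+0.85 + 10^-1.41)
   = 1 / (1 + 7.0795 + 0.038905) = 1/8.1184 = 0.1232
[CO3²⁻] = α₂ × DIC = 0.1232 × 1.66 = 0.2045 mmol/kg
Ksp = 10^(−6.42) = 3.802×10^-7
Ω = [Ca²⁺][CO3²⁻]/Ksp = (9.55×10^-3)(2.045×10^-4) / 3.802×10^-7 = 5.14

Ω = 5.14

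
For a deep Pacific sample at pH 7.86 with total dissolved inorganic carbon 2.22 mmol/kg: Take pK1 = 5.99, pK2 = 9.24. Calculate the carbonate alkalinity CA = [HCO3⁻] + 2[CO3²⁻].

CA = 2.28 mmol/kg

CA = [HCO3⁻] + 2[CO3²⁻] = (α₁ + 2α₂)·DIC
At pH 7.86: [H⁺]/K1 = 10^-1.87 = 0.013490, K2/[H⁺] = 10^-1.38 = 0.041687
α₁ = 1/(1 + 0.013490 + 0.041687) = 1/1.0552 = 0.9477; α₂ = α₁·K2/[H⁺] = 0.03951
α₁ + 2α₂ = 1.0267
CA = 1.0267 × 2.22 = 2.28 mmol/kg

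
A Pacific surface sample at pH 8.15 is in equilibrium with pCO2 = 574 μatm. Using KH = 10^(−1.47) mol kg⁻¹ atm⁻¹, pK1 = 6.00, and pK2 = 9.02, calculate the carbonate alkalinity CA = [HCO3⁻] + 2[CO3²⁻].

CA = 3.49 mmol/kg

[CO2*] = KH · pCO2 = 10^(−1.47) × 574×10^-6 = 1.945×10^-5 mol/kg
α₀ = 1/(1 + K1/[H⁺] + K1K2/[H⁺]²) = 1/(1 + 10^+2.15 + 10^+1.28) = 0.006199
DIC = [CO2*]/α₀ = 1.945×10^-5 / 0.006199 = 3.137 mmol/kg
CA = (α₁ + 2α₂)·DIC = (0.8757 + 2×0.1181) × 3.137 = 3.49 mmol/kg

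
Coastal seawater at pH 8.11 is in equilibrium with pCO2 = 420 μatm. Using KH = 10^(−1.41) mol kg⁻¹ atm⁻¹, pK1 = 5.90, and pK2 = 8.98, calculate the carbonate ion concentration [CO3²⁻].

[CO2*] = KH · pCO2 = 10^(−1.41) × 420×10^-6 = 1.634×10^-5 mol/kg
α₀ = 1/(1 + K1/[H⁺] + K1K2/[H⁺]²) = 1/(1 + 10^+2.21 + 10^+1.34) = 0.005404
DIC = [CO2*]/α₀ = 1.634×10^-5 / 0.005404 = 3.024 mmol/kg
[CO3²⁻] = α₂·DIC; α₂ = 0.1182, so [CO3²⁻] = 0.1182 × 3.024 = 0.357 mmol/kg

[CO3²⁻] = 0.357 mmol/kg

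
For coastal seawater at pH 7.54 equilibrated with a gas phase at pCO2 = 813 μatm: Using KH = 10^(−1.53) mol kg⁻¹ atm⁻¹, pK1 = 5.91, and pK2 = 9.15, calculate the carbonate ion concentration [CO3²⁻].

[CO2*] = KH · pCO2 = 10^(−1.53) × 813×10^-6 = 2.399×10^-5 mol/kg
α₀ = 1/(1 + K1/[H⁺] + K1K2/[H⁺]²) = 1/(1 + 10^+1.63 + 10^+0.02) = 0.02237
DIC = [CO2*]/α₀ = 2.399×10^-5 / 0.02237 = 1.073 mmol/kg
[CO3²⁻] = α₂·DIC; α₂ = 0.02342, so [CO3²⁻] = 0.02342 × 1.073 = 0.0251 mmol/kg

[CO3²⁻] = 0.0251 mmol/kg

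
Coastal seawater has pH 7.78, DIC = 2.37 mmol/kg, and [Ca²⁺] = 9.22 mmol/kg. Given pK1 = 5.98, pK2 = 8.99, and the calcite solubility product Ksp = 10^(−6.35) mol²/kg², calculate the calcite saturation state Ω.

α₂ = 1 / (1 + [H⁺]/K2 + [H⁺]²/(K1K2)) = 1 / (1 + 10^+1.21 + 10^-0.59)
   = 1 / (1 + 16.218 + 0.25704) = 1/17.475 = 0.05722
[CO3²⁻] = α₂ × DIC = 0.05722 × 2.37 = 0.1356 mmol/kg
Ksp = 10^(−6.35) = 4.467×10^-7
Ω = [Ca²⁺][CO3²⁻]/Ksp = (9.22×10^-3)(1.356×10^-4) / 4.467×10^-7 = 2.80

Ω = 2.80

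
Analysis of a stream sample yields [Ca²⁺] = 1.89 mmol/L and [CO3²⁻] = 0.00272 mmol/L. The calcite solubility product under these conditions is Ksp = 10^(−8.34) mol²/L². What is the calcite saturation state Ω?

Ksp = 10^(−8.34) = 4.571×10^-9
Ω = [Ca²⁺][CO3²⁻]/Ksp = (1.89×10^-3)(0.00272×10^-3) / 4.571×10^-9 = 1.12

Ω = 1.12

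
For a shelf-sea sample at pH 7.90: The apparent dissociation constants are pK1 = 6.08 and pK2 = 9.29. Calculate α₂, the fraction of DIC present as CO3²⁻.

α₂ = 1 / (1 + [H⁺]/K2 + [H⁺]²/(K1K2)) = 1 / (1 + 10^+1.39 + 10^-0.43)
   = 1 / (1 + 24.547 + 0.37154) = 1/25.919 = 0.03858

α₂ = 0.0386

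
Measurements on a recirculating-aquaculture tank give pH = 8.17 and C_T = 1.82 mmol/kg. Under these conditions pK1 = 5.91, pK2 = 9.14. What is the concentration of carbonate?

α₂ = 1 / (1 + [H⁺]/K2 + [H⁺]²/(K1K2)) = 1 / (1 + 10^+0.97 + 10^-1.29)
   = 1 / (1 + 9.3325 + 0.051286) = 1/10.384 = 0.09630
[CO3²⁻] = α₂ × DIC = 0.09630 × 1.82 = 0.175 mmol/kg

[CO3²⁻] = 0.175 mmol/kg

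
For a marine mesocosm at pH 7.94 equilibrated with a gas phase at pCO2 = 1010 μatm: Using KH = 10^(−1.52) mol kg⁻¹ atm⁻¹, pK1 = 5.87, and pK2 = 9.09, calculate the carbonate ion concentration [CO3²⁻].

[CO3²⁻] = 0.254 mmol/kg

[CO2*] = KH · pCO2 = 10^(−1.52) × 1010×10^-6 = 3.050×10^-5 mol/kg
α₀ = 1/(1 + K1/[H⁺] + K1K2/[H⁺]²) = 1/(1 + 10^+2.07 + 10^+0.92) = 0.007886
DIC = [CO2*]/α₀ = 3.050×10^-5 / 0.007886 = 3.868 mmol/kg
[CO3²⁻] = α₂·DIC; α₂ = 0.06559, so [CO3²⁻] = 0.06559 × 3.868 = 0.254 mmol/kg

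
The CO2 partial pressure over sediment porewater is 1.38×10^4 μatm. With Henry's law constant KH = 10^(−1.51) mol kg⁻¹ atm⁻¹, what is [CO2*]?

KH = 10^(−1.51) = 3.090×10^-2 mol kg⁻¹ atm⁻¹
[CO2*] = KH · pCO2 = 3.090×10^-2 × 1.38×10^4×10^-6 atm = 4.26×10^-4 mol/kg

[CO2*] = 426 μmol/kg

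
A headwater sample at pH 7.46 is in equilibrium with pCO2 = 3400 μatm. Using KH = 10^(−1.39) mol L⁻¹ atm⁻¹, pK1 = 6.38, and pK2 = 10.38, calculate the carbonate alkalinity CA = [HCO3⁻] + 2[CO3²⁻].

[CO2*] = KH · pCO2 = 10^(−1.39) × 3400×10^-6 = 1.385×10^-4 mol/L
α₀ = 1/(1 + K1/[H⁺] + K1K2/[H⁺]²) = 1/(1 + 10^+1.08 + 10^-1.84) = 0.07670
DIC = [CO2*]/α₀ = 1.385×10^-4 / 0.07670 = 1.806 mmol/L
CA = (α₁ + 2α₂)·DIC = (0.9222 + 2×0.001109) × 1.806 = 1.67 mmol/L

CA = 1.67 mmol/L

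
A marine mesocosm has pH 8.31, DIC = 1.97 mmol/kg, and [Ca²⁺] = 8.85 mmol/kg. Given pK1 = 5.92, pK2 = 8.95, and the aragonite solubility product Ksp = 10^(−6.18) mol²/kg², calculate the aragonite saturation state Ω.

Ω = 4.90

α₂ = 1 / (1 + [H⁺]/K2 + [H⁺]²/(K1K2)) = 1 / (1 + 10^+0.64 + 10^-1.75)
   = 1 / (1 + 4.3652 + 0.017783) = 1/5.3829 = 0.1858
[CO3²⁻] = α₂ × DIC = 0.1858 × 1.97 = 0.3660 mmol/kg
Ksp = 10^(−6.18) = 6.607×10^-7
Ω = [Ca²⁺][CO3²⁻]/Ksp = (8.85×10^-3)(3.660×10^-4) / 6.607×10^-7 = 4.90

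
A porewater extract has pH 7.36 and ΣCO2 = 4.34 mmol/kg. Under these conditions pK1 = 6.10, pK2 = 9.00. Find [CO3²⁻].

[CO3²⁻] = 0.0922 mmol/kg

α₂ = 1 / (1 + [H⁺]/K2 + [H⁺]²/(K1K2)) = 1 / (1 + 10^+1.64 + 10^+0.38)
   = 1 / (1 + 43.652 + 2.3988) = 1/47.050 = 0.02125
[CO3²⁻] = α₂ × DIC = 0.02125 × 4.34 = 0.0922 mmol/kg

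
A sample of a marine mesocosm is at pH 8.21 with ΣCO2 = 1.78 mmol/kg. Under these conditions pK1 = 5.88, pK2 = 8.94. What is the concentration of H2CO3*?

α₀ = 1 / (1 + K1/[H⁺] + K1K2/[H⁺]²) = 1 / (1 + 10^+2.33 + 10^+1.60)
   = 1 / (1 + 213.80 + 39.811) = 1/254.61 = 0.003928
[CO2*] = α₀ × DIC = 0.003928 × 1.78 = 0.00699 mmol/kg = 6.99 μmol/kg

[CO2*] = 6.99 μmol/kg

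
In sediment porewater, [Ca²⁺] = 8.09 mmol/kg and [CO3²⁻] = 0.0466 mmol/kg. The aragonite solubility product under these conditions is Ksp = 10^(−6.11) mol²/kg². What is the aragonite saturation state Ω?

Ksp = 10^(−6.11) = 7.762×10^-7
Ω = [Ca²⁺][CO3²⁻]/Ksp = (8.09×10^-3)(0.0466×10^-3) / 7.762×10^-7 = 0.486

Ω = 0.486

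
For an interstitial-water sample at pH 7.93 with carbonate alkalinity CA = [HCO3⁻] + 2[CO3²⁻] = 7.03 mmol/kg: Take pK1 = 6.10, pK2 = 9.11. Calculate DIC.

CA = [HCO3⁻] + 2[CO3²⁻] = (α₁ + 2α₂)·DIC
At pH 7.93: [H⁺]/K1 = 10^-1.83 = 0.014791, K2/[H⁺] = 10^-1.18 = 0.066069
α₁ = 1/(1 + 0.014791 + 0.066069) = 1/1.0809 = 0.9252; α₂ = α₁·K2/[H⁺] = 0.06113
α₁ + 2α₂ = 1.0474
DIC = CA / (α₁ + 2α₂) = 7.03 / 1.0474 = 6.71 mmol/kg

DIC = 6.71 mmol/kg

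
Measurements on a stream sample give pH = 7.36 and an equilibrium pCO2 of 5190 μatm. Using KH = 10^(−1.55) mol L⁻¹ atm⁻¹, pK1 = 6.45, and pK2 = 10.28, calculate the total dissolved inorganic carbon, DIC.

DIC = 1.34 mmol/L

[CO2*] = KH · pCO2 = 10^(−1.55) × 5190×10^-6 = 1.463×10^-4 mol/L
α₀ = 1/(1 + K1/[H⁺] + K1K2/[H⁺]²) = 1/(1 + 10^+0.91 + 10^-2.01) = 0.1094
DIC = [CO2*]/α₀ = 1.463×10^-4 / 0.1094 = 1.34 mmol/L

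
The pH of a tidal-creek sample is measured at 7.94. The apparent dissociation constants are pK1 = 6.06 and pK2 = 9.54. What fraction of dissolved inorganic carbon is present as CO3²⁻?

α₂ = 0.0242

α₂ = 1 / (1 + [H⁺]/K2 + [H⁺]²/(K1K2)) = 1 / (1 + 10^+1.60 + 10^-0.28)
   = 1 / (1 + 39.811 + 0.52481) = 1/41.336 = 0.02419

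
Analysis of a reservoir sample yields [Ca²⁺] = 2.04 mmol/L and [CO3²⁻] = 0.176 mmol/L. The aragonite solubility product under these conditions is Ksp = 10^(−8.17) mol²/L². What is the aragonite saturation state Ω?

Ω = 53.1

Ksp = 10^(−8.17) = 6.761×10^-9
Ω = [Ca²⁺][CO3²⁻]/Ksp = (2.04×10^-3)(0.176×10^-3) / 6.761×10^-9 = 53.1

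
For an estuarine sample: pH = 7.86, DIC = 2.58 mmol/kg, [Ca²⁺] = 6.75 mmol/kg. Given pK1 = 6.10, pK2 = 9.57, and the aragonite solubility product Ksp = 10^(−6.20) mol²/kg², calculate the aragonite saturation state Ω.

α₂ = 1 / (1 + [H⁺]/K2 + [H⁺]²/(K1K2)) = 1 / (1 + 10^+1.71 + 10^-0.05)
   = 1 / (1 + 51.286 + 0.89125) = 1/53.177 = 0.01880
[CO3²⁻] = α₂ × DIC = 0.01880 × 2.58 = 0.04852 mmol/kg
Ksp = 10^(−6.20) = 6.310×10^-7
Ω = [Ca²⁺][CO3²⁻]/Ksp = (6.75×10^-3)(4.852×10^-5) / 6.310×10^-7 = 0.519

Ω = 0.519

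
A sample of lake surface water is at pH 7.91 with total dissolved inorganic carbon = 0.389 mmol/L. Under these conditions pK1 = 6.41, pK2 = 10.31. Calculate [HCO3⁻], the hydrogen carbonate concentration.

α₁ = 1 / (1 + [H⁺]/K1 + K2/[H⁺]) = 1 / (1 + 10^-1.50 + 10^-2.40)
   = 1 / (1 + 0.031623 + 0.0039811) = 1/1.0356 = 0.9656
[HCO3⁻] = α₁ × DIC = 0.9656 × 0.389 = 0.376 mmol/L

[HCO3⁻] = 0.376 mmol/L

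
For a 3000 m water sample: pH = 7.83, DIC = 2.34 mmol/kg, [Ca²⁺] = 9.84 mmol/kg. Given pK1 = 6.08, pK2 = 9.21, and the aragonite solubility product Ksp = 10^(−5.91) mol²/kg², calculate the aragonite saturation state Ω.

α₂ = 1 / (1 + [H⁺]/K2 + [H⁺]²/(K1K2)) = 1 / (1 + 10^+1.38 + 10^-0.37)
   = 1 / (1 + 23.988 + 0.42658) = 1/25.415 = 0.03935
[CO3²⁻] = α₂ × DIC = 0.03935 × 2.34 = 0.09207 mmol/kg
Ksp = 10^(−5.91) = 1.230×10^-6
Ω = [Ca²⁺][CO3²⁻]/Ksp = (9.84×10^-3)(9.207×10^-5) / 1.230×10^-6 = 0.736

Ω = 0.736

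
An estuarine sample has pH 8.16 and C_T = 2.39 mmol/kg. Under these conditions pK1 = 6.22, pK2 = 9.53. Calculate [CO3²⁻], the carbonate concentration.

α₂ = 1 / (1 + [H⁺]/K2 + [H⁺]²/(K1K2)) = 1 / (1 + 10^+1.37 + 10^-0.57)
   = 1 / (1 + 23.442 + 0.26915) = 1/24.711 = 0.04047
[CO3²⁻] = α₂ × DIC = 0.04047 × 2.39 = 0.0967 mmol/kg

[CO3²⁻] = 0.0967 mmol/kg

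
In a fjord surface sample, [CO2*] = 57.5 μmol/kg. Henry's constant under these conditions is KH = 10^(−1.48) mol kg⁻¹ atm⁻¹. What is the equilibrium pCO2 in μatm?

pCO2 = 1740 μatm

KH = 10^(−1.48) = 3.311×10^-2 mol kg⁻¹ atm⁻¹
pCO2 = [CO2*]/KH = 57.5×10^-6 / 3.311×10^-2 = 1.74×10^-3 atm = 1740 μatm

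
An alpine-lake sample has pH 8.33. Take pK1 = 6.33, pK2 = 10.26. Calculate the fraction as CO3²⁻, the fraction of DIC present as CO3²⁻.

α₂ = 1 / (1 + [H⁺]/K2 + [H⁺]²/(K1K2)) = 1 / (1 + 10^+1.93 + 10^-0.07)
   = 1 / (1 + 85.114 + 0.85114) = 1/86.965 = 0.01150

α₂ = 0.0115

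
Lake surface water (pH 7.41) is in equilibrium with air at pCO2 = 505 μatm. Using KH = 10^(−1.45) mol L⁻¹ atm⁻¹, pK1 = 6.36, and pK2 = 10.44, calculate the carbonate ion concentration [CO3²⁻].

[CO3²⁻] = 0.188 μmol/L

[CO2*] = KH · pCO2 = 10^(−1.45) × 505×10^-6 = 1.792×10^-5 mol/L
α₀ = 1/(1 + K1/[H⁺] + K1K2/[H⁺]²) = 1/(1 + 10^+1.05 + 10^-1.98) = 0.08176
DIC = [CO2*]/α₀ = 1.792×10^-5 / 0.08176 = 0.2191 mmol/L
[CO3²⁻] = α₂·DIC; α₂ = 0.0008562, so [CO3²⁻] = 0.0008562 × 0.2191 = 0.000188 mmol/L = 0.188 μmol/L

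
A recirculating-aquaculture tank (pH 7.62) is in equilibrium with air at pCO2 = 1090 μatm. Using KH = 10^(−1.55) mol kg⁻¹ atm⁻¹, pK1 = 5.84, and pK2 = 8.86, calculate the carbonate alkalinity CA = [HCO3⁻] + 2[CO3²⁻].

[CO2*] = KH · pCO2 = 10^(−1.55) × 1090×10^-6 = 3.072×10^-5 mol/kg
α₀ = 1/(1 + K1/[H⁺] + K1K2/[H⁺]²) = 1/(1 + 10^+1.78 + 10^+0.54) = 0.01545
DIC = [CO2*]/α₀ = 3.072×10^-5 / 0.01545 = 1.988 mmol/kg
CA = (α₁ + 2α₂)·DIC = (0.9310 + 2×0.05357) × 1.988 = 2.06 mmol/kg

CA = 2.06 mmol/kg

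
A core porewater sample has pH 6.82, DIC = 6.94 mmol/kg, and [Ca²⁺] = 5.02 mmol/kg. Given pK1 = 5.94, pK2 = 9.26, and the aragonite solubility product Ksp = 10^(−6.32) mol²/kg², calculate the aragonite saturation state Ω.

α₂ = 1 / (1 + [H⁺]/K2 + [H⁺]²/(K1K2)) = 1 / (1 + 10^+2.44 + 10^+1.56)
   = 1 / (1 + 275.42 + 36.308) = 1/312.73 = 0.003198
[CO3²⁻] = α₂ × DIC = 0.003198 × 6.94 = 0.02219 mmol/kg
Ksp = 10^(−6.32) = 4.786×10^-7
Ω = [Ca²⁺][CO3²⁻]/Ksp = (5.02×10^-3)(2.219×10^-5) / 4.786×10^-7 = 0.233

Ω = 0.233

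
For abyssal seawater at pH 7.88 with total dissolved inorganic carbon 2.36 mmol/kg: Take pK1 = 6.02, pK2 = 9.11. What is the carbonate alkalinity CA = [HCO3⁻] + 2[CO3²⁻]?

CA = [HCO3⁻] + 2[CO3²⁻] = (α₁ + 2α₂)·DIC
At pH 7.88: [H⁺]/K1 = 10^-1.86 = 0.013804, K2/[H⁺] = 10^-1.23 = 0.058884
α₁ = 1/(1 + 0.013804 + 0.058884) = 1/1.0727 = 0.9322; α₂ = α₁·K2/[H⁺] = 0.05489
α₁ + 2α₂ = 1.0420
CA = 1.0420 × 2.36 = 2.46 mmol/kg

CA = 2.46 mmol/kg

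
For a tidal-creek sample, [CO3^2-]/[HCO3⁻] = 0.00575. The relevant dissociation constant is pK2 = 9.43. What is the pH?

From K2 = [H⁺][CO3^2-]/[HCO3⁻]:  pH = pK2 + log₁₀([CO3^2-]/[HCO3⁻])
log₁₀(0.00575) = -2.240
pH = 9.43 + (-2.240) = 7.19

pH = 7.19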